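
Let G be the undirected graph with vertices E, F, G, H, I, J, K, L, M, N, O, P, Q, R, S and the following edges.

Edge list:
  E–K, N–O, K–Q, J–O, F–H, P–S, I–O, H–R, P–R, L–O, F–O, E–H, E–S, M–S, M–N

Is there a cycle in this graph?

Yes

DFS, tracking each vertex's parent; an edge to a visited non-parent vertex closes a cycle.
Start from L:
visit L (parent –)
  visit O (parent L)
    visit F (parent O)
      F–O: parent, skip
      visit H (parent F)
        visit E (parent H)
          visit K (parent E)
            visit Q (parent K)
              Q–K: parent, skip
            K–E: parent, skip
          E–H: parent, skip
          visit S (parent E)
            S–E: parent, skip
            visit P (parent S)
              visit R (parent P)
                R–P: parent, skip
                R–H: H visited and ≠ parent → cycle
Cycle: H – E – S – P – R – H.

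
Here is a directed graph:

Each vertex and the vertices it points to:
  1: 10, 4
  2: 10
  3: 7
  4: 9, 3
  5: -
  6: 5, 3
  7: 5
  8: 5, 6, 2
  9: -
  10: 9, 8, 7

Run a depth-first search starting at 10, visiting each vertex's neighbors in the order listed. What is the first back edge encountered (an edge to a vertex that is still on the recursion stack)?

DFS from 10 (visiting each vertex's neighbors in the order listed); mark gray on enter, black on exit:
10 gray
  9 gray
  9 black
  8 gray
    5 gray
    5 black
    6 gray
      6→5: 5 black — skip
      3 gray
        7 gray
          7→5: 5 black — skip
        7 black
      3 black
    6 black
    2 gray
      2→10: 10 is gray → back edge
First back edge: 2 → 10.

2→10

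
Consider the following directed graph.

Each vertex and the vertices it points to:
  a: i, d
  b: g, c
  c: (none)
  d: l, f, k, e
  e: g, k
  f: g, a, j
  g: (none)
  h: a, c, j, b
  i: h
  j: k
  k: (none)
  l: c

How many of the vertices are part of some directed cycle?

5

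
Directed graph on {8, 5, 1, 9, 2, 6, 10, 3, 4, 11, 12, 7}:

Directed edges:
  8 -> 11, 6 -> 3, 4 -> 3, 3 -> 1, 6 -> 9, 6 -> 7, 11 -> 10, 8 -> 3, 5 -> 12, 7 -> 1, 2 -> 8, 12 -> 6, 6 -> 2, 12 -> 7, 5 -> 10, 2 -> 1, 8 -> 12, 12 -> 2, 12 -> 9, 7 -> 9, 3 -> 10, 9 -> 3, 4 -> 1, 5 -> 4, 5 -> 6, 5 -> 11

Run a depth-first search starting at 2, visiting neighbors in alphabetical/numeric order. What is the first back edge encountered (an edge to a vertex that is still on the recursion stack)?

DFS from 2 (visiting neighbors in alphabetical/numeric order); mark gray on enter, black on exit:
2 gray
  1 gray
  1 black
  8 gray
    3 gray
      3→1: 1 black — skip
      10 gray
      10 black
    3 black
    11 gray
      11→10: 10 black — skip
    11 black
    12 gray
      12→2: 2 is gray → back edge
First back edge: 12 → 2.

12->2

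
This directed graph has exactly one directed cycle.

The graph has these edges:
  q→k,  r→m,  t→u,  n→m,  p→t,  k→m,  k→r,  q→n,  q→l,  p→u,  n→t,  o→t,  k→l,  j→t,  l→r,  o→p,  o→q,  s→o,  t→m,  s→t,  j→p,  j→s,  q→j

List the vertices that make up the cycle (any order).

DFS with gray/black marking from q:
q gray
  l gray
    r gray
      m gray
      m black
    r black
  l black
  n gray
    t gray
      u gray
      u black
      t→m: m black — skip
    t black
    n→m: m black — skip
  n black
  j gray
    j→t: t black — skip
    s gray
      s→t: t black — skip
      o gray
        o→q: q is gray → back edge
Back edge closes the cycle q → j → s → o → q; its vertices are {j, o, q, s}.

j, o, q, s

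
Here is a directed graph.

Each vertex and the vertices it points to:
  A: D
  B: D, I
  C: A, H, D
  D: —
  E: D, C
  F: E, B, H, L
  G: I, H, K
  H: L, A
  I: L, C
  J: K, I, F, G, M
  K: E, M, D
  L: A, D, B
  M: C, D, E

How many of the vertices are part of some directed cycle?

5

A vertex is on a directed cycle iff it belongs to a strongly connected component of size ≥ 2 (or has a self-loop).
The vertices on cycles are {B, C, H, I, L} — 5 in total.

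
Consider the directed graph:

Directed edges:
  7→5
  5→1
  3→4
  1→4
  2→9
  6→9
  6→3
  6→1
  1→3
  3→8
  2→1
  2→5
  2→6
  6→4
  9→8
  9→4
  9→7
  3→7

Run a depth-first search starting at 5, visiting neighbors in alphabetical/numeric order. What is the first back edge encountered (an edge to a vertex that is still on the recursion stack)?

DFS from 5 (visiting neighbors in alphabetical/numeric order); mark gray on enter, black on exit:
5 gray
  1 gray
    3 gray
      4 gray
      4 black
      7 gray
        7→5: 5 is gray → back edge
First back edge: 7 → 5.

7→5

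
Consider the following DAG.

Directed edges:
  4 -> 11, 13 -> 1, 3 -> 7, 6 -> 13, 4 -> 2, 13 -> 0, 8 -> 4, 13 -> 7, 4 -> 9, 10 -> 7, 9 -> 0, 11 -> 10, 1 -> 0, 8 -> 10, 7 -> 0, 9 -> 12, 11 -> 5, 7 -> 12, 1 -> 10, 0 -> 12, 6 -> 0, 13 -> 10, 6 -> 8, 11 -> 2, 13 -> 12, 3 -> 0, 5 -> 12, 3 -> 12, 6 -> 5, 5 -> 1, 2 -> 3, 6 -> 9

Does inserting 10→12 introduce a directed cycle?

Adding 10→12 creates a cycle iff 12 can already reach 10.
Explore from 12: no path reaches 10. The graph stays acyclic.

No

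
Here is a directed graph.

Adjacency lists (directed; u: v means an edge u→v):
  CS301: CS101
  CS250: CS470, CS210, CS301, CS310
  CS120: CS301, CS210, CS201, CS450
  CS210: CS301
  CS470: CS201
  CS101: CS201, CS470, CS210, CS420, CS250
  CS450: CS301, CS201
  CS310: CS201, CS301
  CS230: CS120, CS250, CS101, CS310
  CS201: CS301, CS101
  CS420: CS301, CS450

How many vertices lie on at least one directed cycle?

A vertex is on a directed cycle iff it belongs to a strongly connected component of size ≥ 2 (or has a self-loop).
The vertices on cycles are {CS101, CS201, CS210, CS250, CS301, CS310, CS420, CS450, CS470} — 9 in total.

9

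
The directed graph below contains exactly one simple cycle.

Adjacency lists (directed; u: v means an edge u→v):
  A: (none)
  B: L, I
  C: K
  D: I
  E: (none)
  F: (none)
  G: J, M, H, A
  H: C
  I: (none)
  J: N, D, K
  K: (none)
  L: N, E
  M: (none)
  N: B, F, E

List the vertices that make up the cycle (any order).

DFS with gray/black marking from N:
N gray
  B gray
    L gray
      L→N: N is gray → back edge
Back edge closes the cycle N → B → L → N; its vertices are {B, L, N}.

B, L, N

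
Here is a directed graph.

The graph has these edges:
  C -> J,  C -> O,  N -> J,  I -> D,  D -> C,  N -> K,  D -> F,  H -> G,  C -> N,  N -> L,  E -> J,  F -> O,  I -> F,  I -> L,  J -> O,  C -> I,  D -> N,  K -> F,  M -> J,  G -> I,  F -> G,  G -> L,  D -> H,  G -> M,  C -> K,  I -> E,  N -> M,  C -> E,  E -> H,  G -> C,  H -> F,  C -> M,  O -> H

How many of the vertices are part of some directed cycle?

12

A vertex is on a directed cycle iff it belongs to a strongly connected component of size ≥ 2 (or has a self-loop).
The vertices on cycles are {C, D, E, F, G, H, I, J, K, M, N, O} — 12 in total.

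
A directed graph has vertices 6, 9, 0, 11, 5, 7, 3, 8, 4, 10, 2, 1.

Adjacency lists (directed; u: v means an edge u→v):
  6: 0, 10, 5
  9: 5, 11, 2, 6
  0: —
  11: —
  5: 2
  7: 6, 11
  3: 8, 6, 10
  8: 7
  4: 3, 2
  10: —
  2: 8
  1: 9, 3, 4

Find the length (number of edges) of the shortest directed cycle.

5

For each vertex v, BFS finds the shortest path from v back to v.
The shortest such closed walk is 8 → 7 → 6 → 5 → 2 → 8, length 5.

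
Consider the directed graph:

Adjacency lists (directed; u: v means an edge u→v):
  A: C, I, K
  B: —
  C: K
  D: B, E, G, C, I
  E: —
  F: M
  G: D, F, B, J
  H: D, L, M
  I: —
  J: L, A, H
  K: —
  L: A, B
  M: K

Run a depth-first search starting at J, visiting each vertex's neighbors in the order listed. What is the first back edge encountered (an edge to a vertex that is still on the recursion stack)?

G→D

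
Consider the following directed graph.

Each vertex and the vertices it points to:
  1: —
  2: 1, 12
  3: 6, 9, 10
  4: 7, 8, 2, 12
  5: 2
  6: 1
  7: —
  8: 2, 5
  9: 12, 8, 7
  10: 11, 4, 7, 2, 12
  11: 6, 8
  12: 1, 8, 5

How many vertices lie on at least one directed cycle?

4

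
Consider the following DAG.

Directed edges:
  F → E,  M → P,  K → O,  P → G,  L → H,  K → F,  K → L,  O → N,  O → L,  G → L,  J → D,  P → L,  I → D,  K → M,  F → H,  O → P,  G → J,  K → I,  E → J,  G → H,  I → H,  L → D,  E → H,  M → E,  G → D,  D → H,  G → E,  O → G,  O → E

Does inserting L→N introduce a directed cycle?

No

Adding L→N creates a cycle iff N can already reach L.
Explore from N: no path reaches L. The graph stays acyclic.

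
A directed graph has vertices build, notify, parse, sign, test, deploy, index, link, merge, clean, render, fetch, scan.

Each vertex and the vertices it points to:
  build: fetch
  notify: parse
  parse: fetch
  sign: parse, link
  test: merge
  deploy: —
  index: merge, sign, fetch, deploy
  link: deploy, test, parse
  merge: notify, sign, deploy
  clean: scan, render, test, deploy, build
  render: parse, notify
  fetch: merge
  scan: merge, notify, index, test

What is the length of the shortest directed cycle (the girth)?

For each vertex v, BFS finds the shortest path from v back to v.
The shortest such closed walk is sign → link → test → merge → sign, length 4.

4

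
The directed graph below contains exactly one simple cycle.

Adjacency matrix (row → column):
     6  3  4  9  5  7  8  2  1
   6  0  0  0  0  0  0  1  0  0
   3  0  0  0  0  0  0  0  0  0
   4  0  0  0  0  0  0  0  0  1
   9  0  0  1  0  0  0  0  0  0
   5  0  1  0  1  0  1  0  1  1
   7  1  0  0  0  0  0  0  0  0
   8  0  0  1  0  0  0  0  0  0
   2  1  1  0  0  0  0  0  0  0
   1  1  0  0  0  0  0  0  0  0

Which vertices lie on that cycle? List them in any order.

DFS with gray/black marking from 1:
1 gray
  6 gray
    8 gray
      4 gray
        4→1: 1 is gray → back edge
Back edge closes the cycle 1 → 6 → 8 → 4 → 1; its vertices are {1, 4, 6, 8}.

1, 4, 6, 8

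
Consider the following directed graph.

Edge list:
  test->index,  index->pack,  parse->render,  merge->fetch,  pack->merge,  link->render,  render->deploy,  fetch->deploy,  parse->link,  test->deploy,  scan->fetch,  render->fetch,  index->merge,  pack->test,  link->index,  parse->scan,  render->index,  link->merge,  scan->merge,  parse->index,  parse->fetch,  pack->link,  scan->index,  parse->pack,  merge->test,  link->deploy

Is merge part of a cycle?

Yes

merge is on a cycle iff merge can reach itself via ≥1 edge.
merge → test → index → merge — yes.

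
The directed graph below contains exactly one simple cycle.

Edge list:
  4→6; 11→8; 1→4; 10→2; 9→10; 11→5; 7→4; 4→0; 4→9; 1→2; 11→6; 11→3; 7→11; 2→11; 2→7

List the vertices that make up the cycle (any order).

2, 4, 7, 9, 10

DFS with gray/black marking from 2:
2 gray
  11 gray
    5 gray
    5 black
    3 gray
    3 black
    6 gray
    6 black
    8 gray
    8 black
  11 black
  7 gray
    4 gray
      4→6: 6 black — skip
      9 gray
        10 gray
          10→2: 2 is gray → back edge
Back edge closes the cycle 2 → 7 → 4 → 9 → 10 → 2; its vertices are {2, 4, 7, 9, 10}.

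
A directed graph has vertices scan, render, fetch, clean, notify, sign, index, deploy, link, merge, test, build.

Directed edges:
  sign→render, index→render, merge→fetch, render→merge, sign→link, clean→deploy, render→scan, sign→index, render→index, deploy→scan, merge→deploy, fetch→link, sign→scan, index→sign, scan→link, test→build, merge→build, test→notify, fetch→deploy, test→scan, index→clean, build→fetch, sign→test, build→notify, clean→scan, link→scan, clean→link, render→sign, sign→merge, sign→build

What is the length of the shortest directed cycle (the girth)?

2

For each vertex v, BFS finds the shortest path from v back to v.
The shortest such closed walk is index → render → index, length 2.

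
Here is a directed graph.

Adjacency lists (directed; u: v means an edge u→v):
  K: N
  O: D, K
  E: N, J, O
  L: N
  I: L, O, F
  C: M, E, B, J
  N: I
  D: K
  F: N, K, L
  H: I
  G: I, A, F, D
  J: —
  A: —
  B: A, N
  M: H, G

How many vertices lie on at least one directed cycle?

7

A vertex is on a directed cycle iff it belongs to a strongly connected component of size ≥ 2 (or has a self-loop).
The vertices on cycles are {D, F, I, K, L, N, O} — 7 in total.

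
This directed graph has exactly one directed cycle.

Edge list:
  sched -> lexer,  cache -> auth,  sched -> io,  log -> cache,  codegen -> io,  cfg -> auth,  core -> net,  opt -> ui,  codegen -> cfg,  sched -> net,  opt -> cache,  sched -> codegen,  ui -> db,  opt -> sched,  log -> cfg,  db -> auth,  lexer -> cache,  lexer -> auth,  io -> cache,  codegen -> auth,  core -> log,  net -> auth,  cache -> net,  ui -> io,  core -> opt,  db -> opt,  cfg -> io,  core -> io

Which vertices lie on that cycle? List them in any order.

db, ui, opt

DFS with gray/black marking from opt:
opt gray
  sched gray
    io gray
      cache gray
        auth gray
        auth black
        net gray
          net→auth: auth black — skip
        net black
      cache black
    io black
    lexer gray
      lexer→auth: auth black — skip
      lexer→cache: cache black — skip
    lexer black
    codegen gray
      codegen→auth: auth black — skip
      cfg gray
        cfg→auth: auth black — skip
        cfg→io: io black — skip
      cfg black
      codegen→io: io black — skip
    codegen black
    sched→net: net black — skip
  sched black
  opt→cache: cache black — skip
  ui gray
    db gray
      db→auth: auth black — skip
      db→opt: opt is gray → back edge
Back edge closes the cycle opt → ui → db → opt; its vertices are {db, ui, opt}.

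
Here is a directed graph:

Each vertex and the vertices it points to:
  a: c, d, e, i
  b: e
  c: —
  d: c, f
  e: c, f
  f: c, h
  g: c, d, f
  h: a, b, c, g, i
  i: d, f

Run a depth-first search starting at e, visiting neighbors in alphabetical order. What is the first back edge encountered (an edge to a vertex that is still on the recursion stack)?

d→f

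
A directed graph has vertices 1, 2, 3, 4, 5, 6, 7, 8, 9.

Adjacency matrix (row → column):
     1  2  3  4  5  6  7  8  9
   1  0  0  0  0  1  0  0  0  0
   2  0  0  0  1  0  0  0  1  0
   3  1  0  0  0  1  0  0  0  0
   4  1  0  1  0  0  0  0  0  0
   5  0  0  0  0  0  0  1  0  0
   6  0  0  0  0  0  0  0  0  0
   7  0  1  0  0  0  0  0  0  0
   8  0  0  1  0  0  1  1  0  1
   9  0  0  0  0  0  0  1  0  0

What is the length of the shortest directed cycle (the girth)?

3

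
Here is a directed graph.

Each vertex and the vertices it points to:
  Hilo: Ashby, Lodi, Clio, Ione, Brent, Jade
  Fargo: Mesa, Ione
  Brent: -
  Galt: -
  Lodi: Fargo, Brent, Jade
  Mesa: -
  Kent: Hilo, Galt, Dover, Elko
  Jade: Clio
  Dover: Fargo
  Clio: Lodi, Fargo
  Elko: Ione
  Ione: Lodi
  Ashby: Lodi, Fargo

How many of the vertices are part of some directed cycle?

5

A vertex is on a directed cycle iff it belongs to a strongly connected component of size ≥ 2 (or has a self-loop).
The vertices on cycles are {Clio, Ione, Jade, Lodi, Fargo} — 5 in total.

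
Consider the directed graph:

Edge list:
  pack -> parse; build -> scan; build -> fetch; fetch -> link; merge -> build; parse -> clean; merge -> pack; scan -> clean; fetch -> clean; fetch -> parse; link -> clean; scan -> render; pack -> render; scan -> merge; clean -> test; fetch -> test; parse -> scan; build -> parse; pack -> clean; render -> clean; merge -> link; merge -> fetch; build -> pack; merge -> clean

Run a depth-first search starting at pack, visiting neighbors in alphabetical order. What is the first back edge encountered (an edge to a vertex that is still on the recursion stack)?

DFS from pack (visiting neighbors in alphabetical order); mark gray on enter, black on exit:
pack gray
  clean gray
    test gray
    test black
  clean black
  parse gray
    parse→clean: clean black — skip
    scan gray
      scan→clean: clean black — skip
      merge gray
        build gray
          fetch gray
            fetch→clean: clean black — skip
            link gray
              link→clean: clean black — skip
            link black
            fetch→parse: parse is gray → back edge
First back edge: fetch → parse.

fetch→parse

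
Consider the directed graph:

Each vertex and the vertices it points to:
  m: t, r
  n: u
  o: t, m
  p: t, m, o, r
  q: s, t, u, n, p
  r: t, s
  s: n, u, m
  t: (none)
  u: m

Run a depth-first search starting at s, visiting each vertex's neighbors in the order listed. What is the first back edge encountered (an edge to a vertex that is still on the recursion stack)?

r→s

DFS from s (visiting each vertex's neighbors in the order listed); mark gray on enter, black on exit:
s gray
  n gray
    u gray
      m gray
        t gray
        t black
        r gray
          r→t: t black — skip
          r→s: s is gray → back edge
First back edge: r → s.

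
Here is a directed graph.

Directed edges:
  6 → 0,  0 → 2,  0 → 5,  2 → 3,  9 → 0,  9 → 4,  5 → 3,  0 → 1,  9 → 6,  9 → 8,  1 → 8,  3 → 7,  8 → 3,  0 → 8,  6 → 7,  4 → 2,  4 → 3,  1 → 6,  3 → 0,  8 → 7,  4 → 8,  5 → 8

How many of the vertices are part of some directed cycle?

A vertex is on a directed cycle iff it belongs to a strongly connected component of size ≥ 2 (or has a self-loop).
The vertices on cycles are {0, 1, 2, 3, 5, 6, 8} — 7 in total.

7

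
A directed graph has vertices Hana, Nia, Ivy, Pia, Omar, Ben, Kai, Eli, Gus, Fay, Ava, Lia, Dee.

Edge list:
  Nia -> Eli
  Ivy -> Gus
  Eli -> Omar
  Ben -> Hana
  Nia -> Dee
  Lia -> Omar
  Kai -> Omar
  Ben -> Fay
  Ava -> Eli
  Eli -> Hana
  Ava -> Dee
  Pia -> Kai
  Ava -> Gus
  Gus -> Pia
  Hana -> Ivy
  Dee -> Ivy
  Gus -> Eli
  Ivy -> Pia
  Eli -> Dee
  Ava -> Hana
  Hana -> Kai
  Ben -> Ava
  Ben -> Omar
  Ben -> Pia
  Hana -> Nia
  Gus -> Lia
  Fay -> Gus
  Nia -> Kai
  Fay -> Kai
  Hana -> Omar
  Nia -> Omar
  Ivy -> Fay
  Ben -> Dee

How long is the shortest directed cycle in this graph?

For each vertex v, BFS finds the shortest path from v back to v.
The shortest such closed walk is Hana → Nia → Eli → Hana, length 3.

3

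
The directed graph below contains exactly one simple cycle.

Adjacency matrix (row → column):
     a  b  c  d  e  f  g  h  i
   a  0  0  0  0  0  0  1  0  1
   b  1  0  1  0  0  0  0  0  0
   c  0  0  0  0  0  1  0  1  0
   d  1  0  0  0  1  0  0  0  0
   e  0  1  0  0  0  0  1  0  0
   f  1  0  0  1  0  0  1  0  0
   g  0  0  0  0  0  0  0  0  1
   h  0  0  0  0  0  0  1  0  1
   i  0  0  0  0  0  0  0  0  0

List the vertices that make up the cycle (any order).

b, c, d, e, f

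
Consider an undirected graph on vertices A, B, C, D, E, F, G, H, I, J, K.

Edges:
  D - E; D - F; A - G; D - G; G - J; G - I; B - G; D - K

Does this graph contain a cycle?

DFS, tracking each vertex's parent; an edge to a visited non-parent vertex closes a cycle.
Start from K:
visit K (parent –)
  visit D (parent K)
    visit E (parent D)
      E–D: parent, skip
    D–K: parent, skip
    visit F (parent D)
      F–D: parent, skip
    visit G (parent D)
      G–D: parent, skip
      visit J (parent G)
        J–G: parent, skip
      visit B (parent G)
        B–G: parent, skip
      visit A (parent G)
        A–G: parent, skip
      visit I (parent G)
        I–G: parent, skip
visit C (parent –)
visit H (parent –)
No non-parent visited neighbor found — the graph is a forest.

No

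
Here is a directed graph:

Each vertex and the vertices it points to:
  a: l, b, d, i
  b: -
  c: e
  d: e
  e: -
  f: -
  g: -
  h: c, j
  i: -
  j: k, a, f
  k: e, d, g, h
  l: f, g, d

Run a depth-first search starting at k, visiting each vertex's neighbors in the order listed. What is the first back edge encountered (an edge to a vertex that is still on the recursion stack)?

DFS from k (visiting each vertex's neighbors in the order listed); mark gray on enter, black on exit:
k gray
  e gray
  e black
  d gray
    d→e: e black — skip
  d black
  g gray
  g black
  h gray
    c gray
      c→e: e black — skip
    c black
    j gray
      j→k: k is gray → back edge
First back edge: j → k.

j→k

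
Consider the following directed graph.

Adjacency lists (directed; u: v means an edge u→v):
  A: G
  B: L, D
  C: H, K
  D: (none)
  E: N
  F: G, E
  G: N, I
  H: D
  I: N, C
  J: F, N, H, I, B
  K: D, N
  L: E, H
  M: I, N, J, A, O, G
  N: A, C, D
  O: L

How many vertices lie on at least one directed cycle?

6

A vertex is on a directed cycle iff it belongs to a strongly connected component of size ≥ 2 (or has a self-loop).
The vertices on cycles are {A, C, G, I, K, N} — 6 in total.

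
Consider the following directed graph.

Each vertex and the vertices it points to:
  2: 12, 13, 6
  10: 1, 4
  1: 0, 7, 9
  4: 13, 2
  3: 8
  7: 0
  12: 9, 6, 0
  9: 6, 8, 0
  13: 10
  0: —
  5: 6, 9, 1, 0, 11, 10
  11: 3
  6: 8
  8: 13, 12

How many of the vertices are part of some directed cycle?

9

A vertex is on a directed cycle iff it belongs to a strongly connected component of size ≥ 2 (or has a self-loop).
The vertices on cycles are {1, 2, 4, 6, 8, 9, 10, 12, 13} — 9 in total.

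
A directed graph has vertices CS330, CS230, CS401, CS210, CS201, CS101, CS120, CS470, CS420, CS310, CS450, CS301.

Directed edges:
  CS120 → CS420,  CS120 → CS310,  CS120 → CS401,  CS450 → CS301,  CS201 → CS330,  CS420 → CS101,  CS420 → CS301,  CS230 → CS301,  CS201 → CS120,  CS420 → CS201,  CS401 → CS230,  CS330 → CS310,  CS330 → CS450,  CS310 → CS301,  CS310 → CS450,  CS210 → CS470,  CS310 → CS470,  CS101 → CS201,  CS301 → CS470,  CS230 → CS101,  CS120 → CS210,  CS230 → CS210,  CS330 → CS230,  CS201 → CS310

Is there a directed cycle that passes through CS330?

Yes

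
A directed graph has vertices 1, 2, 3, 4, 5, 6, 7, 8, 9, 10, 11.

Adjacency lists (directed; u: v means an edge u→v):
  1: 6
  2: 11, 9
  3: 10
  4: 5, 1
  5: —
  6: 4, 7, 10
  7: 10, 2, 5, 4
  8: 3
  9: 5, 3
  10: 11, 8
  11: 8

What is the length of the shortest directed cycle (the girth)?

3

For each vertex v, BFS finds the shortest path from v back to v.
The shortest such closed walk is 6 → 4 → 1 → 6, length 3.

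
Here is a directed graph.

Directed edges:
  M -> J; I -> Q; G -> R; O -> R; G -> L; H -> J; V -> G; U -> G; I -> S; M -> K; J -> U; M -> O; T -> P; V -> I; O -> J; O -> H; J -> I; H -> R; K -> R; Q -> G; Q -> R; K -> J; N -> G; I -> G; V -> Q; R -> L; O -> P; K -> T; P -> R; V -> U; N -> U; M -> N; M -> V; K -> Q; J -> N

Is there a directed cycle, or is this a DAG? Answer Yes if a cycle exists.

No

DFS with white/gray/black marking, starting from Q:
Q gray
  R gray
    L gray
    L black
  R black
  G gray
    G→R: R black — skip
    G→L: L black — skip
  G black
Q black
H gray
  H→R: R black — skip
  J gray
    U gray
      U→G: G black — skip
    U black
    N gray
      N→G: G black — skip
      N→U: U black — skip
    N black
    I gray
      S gray
      S black
      I→G: G black — skip
      I→Q: Q black — skip
    I black
  J black
H black
K gray
  T gray
    P gray
      P→R: R black — skip
    P black
  T black
  K→Q: Q black — skip
  K→R: R black — skip
  K→J: J black — skip
K black
M gray
  O gray
    O→R: R black — skip
    O→J: J black — skip
    O→P: P black — skip
    O→H: H black — skip
  O black
  M→N: N black — skip
  M→J: J black — skip
  V gray
    V→I: I black — skip
    V→G: G black — skip
    V→U: U black — skip
    V→Q: Q black — skip
  V black
  M→K: K black — skip
M black
Every edge goes to a white or black vertex — no back edge, so the graph is acyclic.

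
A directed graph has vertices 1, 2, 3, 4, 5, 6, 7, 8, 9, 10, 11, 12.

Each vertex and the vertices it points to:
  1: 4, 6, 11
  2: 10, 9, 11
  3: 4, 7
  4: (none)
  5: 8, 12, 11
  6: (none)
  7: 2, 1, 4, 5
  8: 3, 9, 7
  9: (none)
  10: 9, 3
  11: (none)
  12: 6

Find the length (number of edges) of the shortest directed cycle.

3

For each vertex v, BFS finds the shortest path from v back to v.
The shortest such closed walk is 8 → 7 → 5 → 8, length 3.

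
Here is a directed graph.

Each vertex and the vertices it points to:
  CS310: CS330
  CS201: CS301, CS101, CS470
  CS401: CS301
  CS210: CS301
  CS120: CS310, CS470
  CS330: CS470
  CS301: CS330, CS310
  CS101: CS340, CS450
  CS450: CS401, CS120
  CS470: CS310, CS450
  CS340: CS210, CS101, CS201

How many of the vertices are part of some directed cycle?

A vertex is on a directed cycle iff it belongs to a strongly connected component of size ≥ 2 (or has a self-loop).
The vertices on cycles are {CS101, CS120, CS201, CS301, CS310, CS330, CS340, CS401, CS450, CS470} — 10 in total.

10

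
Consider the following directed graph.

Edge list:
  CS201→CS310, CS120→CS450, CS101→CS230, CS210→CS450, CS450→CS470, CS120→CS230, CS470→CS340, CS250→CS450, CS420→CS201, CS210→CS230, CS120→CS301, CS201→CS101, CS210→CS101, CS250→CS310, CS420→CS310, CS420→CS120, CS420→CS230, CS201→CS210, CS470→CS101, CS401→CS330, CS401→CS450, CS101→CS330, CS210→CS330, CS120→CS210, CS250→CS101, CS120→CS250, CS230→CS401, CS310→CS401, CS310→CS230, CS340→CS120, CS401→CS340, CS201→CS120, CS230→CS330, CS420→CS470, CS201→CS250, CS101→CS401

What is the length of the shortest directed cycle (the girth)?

For each vertex v, BFS finds the shortest path from v back to v.
The shortest such closed walk is CS120 → CS450 → CS470 → CS340 → CS120, length 4.

4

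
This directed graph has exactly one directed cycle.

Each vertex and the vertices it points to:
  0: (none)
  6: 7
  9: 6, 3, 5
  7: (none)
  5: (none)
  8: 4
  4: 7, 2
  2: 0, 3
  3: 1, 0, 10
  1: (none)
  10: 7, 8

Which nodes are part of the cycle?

2, 3, 4, 8, 10

DFS with gray/black marking from 3:
3 gray
  1 gray
  1 black
  0 gray
  0 black
  10 gray
    7 gray
    7 black
    8 gray
      4 gray
        4→7: 7 black — skip
        2 gray
          2→0: 0 black — skip
          2→3: 3 is gray → back edge
Back edge closes the cycle 3 → 10 → 8 → 4 → 2 → 3; its vertices are {2, 3, 4, 8, 10}.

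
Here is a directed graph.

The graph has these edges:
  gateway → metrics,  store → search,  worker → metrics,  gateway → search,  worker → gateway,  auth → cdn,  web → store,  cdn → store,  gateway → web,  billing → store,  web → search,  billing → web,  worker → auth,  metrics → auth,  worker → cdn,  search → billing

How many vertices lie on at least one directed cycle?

4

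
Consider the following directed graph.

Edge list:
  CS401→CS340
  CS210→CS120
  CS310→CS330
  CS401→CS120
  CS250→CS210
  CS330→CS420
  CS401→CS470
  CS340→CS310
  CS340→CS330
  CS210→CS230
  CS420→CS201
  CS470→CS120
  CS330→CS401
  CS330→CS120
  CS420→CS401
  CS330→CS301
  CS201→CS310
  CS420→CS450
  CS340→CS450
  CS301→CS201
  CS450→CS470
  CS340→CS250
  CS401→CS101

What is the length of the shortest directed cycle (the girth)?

3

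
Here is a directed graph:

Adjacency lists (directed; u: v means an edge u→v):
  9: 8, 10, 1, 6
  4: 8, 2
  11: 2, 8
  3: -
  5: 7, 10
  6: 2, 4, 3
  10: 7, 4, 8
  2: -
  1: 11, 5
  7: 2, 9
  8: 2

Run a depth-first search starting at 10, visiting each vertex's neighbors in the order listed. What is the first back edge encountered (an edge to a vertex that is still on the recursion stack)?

DFS from 10 (visiting each vertex's neighbors in the order listed); mark gray on enter, black on exit:
10 gray
  7 gray
    2 gray
    2 black
    9 gray
      8 gray
        8→2: 2 black — skip
      8 black
      9→10: 10 is gray → back edge
First back edge: 9 → 10.

9→10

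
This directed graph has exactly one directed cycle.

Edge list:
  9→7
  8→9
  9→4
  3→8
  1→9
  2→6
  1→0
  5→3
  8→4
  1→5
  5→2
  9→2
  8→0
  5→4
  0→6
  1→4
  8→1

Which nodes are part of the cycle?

DFS with gray/black marking from 8:
8 gray
  4 gray
  4 black
  9 gray
    2 gray
      6 gray
      6 black
    2 black
    9→4: 4 black — skip
    7 gray
    7 black
  9 black
  1 gray
    5 gray
      5→2: 2 black — skip
      3 gray
        3→8: 8 is gray → back edge
Back edge closes the cycle 8 → 1 → 5 → 3 → 8; its vertices are {1, 3, 5, 8}.

1, 3, 5, 8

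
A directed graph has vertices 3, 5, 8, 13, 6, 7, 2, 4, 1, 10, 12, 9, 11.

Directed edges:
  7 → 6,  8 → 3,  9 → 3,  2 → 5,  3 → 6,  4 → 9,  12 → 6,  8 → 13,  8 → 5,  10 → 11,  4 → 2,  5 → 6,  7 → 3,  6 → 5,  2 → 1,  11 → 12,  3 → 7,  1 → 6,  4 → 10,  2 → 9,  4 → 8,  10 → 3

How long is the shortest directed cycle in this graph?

For each vertex v, BFS finds the shortest path from v back to v.
The shortest such closed walk is 3 → 7 → 3, length 2.

2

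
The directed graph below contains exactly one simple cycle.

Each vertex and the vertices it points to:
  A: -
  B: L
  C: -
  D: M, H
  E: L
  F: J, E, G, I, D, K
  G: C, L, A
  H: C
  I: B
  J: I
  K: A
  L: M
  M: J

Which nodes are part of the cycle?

DFS with gray/black marking from J:
J gray
  I gray
    B gray
      L gray
        M gray
          M→J: J is gray → back edge
Back edge closes the cycle J → I → B → L → M → J; its vertices are {B, I, J, L, M}.

B, I, J, L, M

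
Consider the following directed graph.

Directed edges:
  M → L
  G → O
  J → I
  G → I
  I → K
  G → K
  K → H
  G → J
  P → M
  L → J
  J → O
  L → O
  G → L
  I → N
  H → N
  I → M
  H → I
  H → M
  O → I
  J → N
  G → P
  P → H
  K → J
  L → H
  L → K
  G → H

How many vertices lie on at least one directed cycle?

7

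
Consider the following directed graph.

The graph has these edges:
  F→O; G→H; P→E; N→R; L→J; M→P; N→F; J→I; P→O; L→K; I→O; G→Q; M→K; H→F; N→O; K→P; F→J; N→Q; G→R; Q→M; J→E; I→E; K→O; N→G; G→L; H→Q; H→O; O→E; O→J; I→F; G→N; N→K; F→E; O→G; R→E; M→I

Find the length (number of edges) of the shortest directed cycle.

2

For each vertex v, BFS finds the shortest path from v back to v.
The shortest such closed walk is G → N → G, length 2.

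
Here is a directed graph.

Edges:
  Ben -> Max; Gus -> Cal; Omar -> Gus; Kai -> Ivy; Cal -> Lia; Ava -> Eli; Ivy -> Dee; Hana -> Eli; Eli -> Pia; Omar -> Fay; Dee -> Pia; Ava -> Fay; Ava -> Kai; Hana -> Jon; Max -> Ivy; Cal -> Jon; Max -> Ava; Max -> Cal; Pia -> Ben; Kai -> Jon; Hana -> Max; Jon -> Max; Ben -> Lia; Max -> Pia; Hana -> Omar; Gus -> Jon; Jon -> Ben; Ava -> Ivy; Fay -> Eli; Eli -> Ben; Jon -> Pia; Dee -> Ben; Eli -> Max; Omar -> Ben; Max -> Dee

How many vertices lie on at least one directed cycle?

A vertex is on a directed cycle iff it belongs to a strongly connected component of size ≥ 2 (or has a self-loop).
The vertices on cycles are {Ava, Ben, Cal, Dee, Eli, Fay, Ivy, Jon, Kai, Max, Pia} — 11 in total.

11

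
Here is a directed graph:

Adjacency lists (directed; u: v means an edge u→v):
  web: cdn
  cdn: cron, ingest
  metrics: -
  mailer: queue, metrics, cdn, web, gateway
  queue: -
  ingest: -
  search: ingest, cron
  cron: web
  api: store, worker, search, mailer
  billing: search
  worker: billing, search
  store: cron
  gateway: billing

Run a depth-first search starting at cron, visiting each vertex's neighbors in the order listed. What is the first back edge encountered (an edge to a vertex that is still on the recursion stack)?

cdn->cron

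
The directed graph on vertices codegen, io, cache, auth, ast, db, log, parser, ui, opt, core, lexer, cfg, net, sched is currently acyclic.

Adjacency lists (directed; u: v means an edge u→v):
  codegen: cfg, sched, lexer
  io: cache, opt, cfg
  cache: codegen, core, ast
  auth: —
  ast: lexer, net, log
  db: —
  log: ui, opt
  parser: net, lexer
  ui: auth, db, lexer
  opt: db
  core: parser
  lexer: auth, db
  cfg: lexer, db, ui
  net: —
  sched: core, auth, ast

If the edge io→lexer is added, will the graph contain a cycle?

No

Adding io→lexer creates a cycle iff lexer can already reach io.
Explore from lexer: no path reaches io. The graph stays acyclic.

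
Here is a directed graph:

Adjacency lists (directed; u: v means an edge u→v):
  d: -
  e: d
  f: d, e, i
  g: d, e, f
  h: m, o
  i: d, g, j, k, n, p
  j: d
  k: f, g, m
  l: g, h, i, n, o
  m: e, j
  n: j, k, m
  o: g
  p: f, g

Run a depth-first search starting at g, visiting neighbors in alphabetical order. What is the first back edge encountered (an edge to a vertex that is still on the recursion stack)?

DFS from g (visiting neighbors in alphabetical order); mark gray on enter, black on exit:
g gray
  d gray
  d black
  e gray
    e→d: d black — skip
  e black
  f gray
    f→d: d black — skip
    f→e: e black — skip
    i gray
      i→d: d black — skip
      i→g: g is gray → back edge
First back edge: i → g.

i->g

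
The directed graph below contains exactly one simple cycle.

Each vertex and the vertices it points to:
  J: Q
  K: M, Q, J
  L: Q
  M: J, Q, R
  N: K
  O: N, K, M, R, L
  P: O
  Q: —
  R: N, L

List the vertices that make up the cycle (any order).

K, M, N, R

DFS with gray/black marking from N:
N gray
  K gray
    M gray
      J gray
        Q gray
        Q black
      J black
      M→Q: Q black — skip
      R gray
        R→N: N is gray → back edge
Back edge closes the cycle N → K → M → R → N; its vertices are {K, M, N, R}.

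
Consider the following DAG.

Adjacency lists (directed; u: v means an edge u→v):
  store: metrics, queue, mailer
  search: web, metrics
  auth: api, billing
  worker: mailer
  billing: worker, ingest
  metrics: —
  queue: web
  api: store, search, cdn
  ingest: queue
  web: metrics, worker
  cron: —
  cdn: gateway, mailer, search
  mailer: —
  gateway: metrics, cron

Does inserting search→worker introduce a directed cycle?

Adding search→worker creates a cycle iff worker can already reach search.
Explore from worker: no path reaches search. The graph stays acyclic.

No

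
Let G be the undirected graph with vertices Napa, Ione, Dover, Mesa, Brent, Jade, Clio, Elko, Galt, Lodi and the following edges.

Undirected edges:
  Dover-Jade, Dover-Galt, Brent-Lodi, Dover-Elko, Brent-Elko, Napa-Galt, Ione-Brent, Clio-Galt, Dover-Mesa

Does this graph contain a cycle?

No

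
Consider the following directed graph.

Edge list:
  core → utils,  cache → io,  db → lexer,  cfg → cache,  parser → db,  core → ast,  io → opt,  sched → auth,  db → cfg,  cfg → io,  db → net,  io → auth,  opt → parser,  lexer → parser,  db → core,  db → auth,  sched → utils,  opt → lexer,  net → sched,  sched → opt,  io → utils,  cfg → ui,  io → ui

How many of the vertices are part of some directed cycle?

9

A vertex is on a directed cycle iff it belongs to a strongly connected component of size ≥ 2 (or has a self-loop).
The vertices on cycles are {db, io, cfg, net, opt, cache, lexer, sched, parser} — 9 in total.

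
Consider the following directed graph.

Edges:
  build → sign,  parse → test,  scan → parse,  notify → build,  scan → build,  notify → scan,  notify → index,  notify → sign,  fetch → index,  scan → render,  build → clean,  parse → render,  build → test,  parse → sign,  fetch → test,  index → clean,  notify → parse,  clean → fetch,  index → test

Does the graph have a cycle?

DFS with white/gray/black marking, starting from notify:
notify gray
  index gray
    test gray
    test black
    clean gray
      fetch gray
        fetch→index: index is gray → back edge
Back edge found, so a cycle exists: index → clean → fetch → index.

Yes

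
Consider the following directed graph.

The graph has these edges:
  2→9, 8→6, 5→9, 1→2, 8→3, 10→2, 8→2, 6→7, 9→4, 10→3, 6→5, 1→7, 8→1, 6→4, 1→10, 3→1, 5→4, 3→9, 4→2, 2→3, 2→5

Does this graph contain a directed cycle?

Yes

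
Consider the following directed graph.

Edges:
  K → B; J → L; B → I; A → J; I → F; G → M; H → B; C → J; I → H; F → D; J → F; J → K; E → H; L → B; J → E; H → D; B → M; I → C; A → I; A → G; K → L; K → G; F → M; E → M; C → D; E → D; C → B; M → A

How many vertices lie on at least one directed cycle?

A vertex is on a directed cycle iff it belongs to a strongly connected component of size ≥ 2 (or has a self-loop).
The vertices on cycles are {A, B, C, E, F, G, H, I, J, K, L, M} — 12 in total.

12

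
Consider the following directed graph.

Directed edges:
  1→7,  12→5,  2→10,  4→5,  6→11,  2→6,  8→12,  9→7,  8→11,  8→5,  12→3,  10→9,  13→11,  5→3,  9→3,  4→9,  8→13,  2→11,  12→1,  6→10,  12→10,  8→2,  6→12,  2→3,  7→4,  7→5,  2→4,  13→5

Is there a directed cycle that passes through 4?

Yes

4 is on a cycle iff 4 can reach itself via ≥1 edge.
4 → 9 → 7 → 4 — yes.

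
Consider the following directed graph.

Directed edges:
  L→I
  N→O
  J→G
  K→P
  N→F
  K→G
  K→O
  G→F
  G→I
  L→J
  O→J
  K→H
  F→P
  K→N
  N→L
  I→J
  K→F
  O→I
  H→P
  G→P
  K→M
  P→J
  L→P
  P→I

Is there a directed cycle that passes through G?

Yes

G is on a cycle iff G can reach itself via ≥1 edge.
G → P → J → G — yes.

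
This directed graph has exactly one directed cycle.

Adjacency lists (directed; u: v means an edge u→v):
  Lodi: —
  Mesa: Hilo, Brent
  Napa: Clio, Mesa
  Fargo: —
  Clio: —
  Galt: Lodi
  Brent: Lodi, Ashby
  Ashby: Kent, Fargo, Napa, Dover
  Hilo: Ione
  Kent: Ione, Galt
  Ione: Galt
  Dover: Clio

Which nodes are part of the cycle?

DFS with gray/black marking from Brent:
Brent gray
  Lodi gray
  Lodi black
  Ashby gray
    Kent gray
      Ione gray
        Galt gray
          Galt→Lodi: Lodi black — skip
        Galt black
      Ione black
      Kent→Galt: Galt black — skip
    Kent black
    Fargo gray
    Fargo black
    Napa gray
      Clio gray
      Clio black
      Mesa gray
        Hilo gray
          Hilo→Ione: Ione black — skip
        Hilo black
        Mesa→Brent: Brent is gray → back edge
Back edge closes the cycle Brent → Ashby → Napa → Mesa → Brent; its vertices are {Mesa, Napa, Ashby, Brent}.

Mesa, Napa, Ashby, Brent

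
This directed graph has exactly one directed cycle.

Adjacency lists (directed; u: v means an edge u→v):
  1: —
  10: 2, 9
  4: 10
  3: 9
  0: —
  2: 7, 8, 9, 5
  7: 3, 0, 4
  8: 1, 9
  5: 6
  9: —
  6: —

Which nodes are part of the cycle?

2, 4, 7, 10

DFS with gray/black marking from 2:
2 gray
  7 gray
    3 gray
      9 gray
      9 black
    3 black
    0 gray
    0 black
    4 gray
      10 gray
        10→2: 2 is gray → back edge
Back edge closes the cycle 2 → 7 → 4 → 10 → 2; its vertices are {2, 4, 7, 10}.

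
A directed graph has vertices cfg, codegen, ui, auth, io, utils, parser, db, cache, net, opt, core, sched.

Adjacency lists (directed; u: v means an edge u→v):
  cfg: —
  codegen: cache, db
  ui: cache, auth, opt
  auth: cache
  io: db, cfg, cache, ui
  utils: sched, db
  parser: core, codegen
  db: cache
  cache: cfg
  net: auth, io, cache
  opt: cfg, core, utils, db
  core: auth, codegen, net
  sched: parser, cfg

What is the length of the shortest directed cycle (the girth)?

For each vertex v, BFS finds the shortest path from v back to v.
The shortest such closed walk is opt → core → net → io → ui → opt, length 5.

5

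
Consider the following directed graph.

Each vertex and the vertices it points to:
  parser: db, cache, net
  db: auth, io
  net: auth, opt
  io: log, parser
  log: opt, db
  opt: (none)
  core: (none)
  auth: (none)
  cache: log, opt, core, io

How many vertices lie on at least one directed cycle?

5

A vertex is on a directed cycle iff it belongs to a strongly connected component of size ≥ 2 (or has a self-loop).
The vertices on cycles are {db, io, log, cache, parser} — 5 in total.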